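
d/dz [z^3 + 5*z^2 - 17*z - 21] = 3*z^2 + 10*z - 17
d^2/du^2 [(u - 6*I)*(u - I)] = 2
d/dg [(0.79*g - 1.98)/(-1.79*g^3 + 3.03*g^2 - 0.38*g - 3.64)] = (2.8282*g^3 - 13.0263*g^2 + 11.9988*g - 3.628)/(3.2041*g^6 - 10.8474*g^5 + 10.5413*g^4 + 10.7284*g^3 - 21.914*g^2 + 2.7664*g + 13.2496)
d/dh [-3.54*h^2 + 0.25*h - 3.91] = 0.25 - 7.08*h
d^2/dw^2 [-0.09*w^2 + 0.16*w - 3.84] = -0.180000000000000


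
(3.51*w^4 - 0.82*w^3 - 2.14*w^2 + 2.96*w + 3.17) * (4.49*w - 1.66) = 15.7599*w^5 - 9.5084*w^4 - 8.2474*w^3 + 16.8428*w^2 + 9.3197*w - 5.2622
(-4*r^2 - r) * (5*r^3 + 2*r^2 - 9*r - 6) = -20*r^5 - 13*r^4 + 34*r^3 + 33*r^2 + 6*r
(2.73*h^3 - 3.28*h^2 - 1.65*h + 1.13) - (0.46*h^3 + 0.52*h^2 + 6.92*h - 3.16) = 2.27*h^3 - 3.8*h^2 - 8.57*h + 4.29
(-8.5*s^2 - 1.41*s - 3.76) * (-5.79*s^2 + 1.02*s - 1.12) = 49.215*s^4 - 0.5061*s^3 + 29.8522*s^2 - 2.256*s + 4.2112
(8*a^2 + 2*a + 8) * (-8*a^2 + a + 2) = -64*a^4 - 8*a^3 - 46*a^2 + 12*a + 16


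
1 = 1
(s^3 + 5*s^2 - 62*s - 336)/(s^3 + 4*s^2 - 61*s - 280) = (s + 6)/(s + 5)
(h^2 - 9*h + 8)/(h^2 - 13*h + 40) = (h - 1)/(h - 5)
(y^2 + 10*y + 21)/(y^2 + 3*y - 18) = (y^2 + 10*y + 21)/(y^2 + 3*y - 18)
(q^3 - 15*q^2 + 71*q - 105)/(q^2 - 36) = (q^3 - 15*q^2 + 71*q - 105)/(q^2 - 36)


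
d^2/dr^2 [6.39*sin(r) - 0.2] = -6.39*sin(r)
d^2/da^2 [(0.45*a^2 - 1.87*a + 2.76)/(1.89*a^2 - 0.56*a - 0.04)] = (-12.407094*a^3 + 59.358096*a^2 - 18.375336*a + 2.2336)/(6.751269*a^6 - 6.001128*a^5 + 1.34946*a^4 + 0.0784*a^3 - 0.02856*a^2 - 0.002688*a - 6.4e-5)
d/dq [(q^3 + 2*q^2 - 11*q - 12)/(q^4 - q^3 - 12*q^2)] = (-q^5 - 4*q^4 + 23*q^3 + 26*q^2 - 168*q - 288)/(q^3*(q^4 - 2*q^3 - 23*q^2 + 24*q + 144))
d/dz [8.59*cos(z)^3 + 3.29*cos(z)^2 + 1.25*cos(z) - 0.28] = (25.77*sin(z)^2 - 6.58*cos(z) - 27.02)*sin(z)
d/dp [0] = 0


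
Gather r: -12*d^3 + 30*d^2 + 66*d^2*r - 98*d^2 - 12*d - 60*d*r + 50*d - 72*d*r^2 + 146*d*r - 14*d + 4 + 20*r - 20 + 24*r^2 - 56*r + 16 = -12*d^3 - 68*d^2 + 24*d + r^2*(24 - 72*d) + r*(66*d^2 + 86*d - 36)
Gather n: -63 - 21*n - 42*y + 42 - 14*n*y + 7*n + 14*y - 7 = n*(-14*y - 14) - 28*y - 28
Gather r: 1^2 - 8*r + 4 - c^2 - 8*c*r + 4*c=-c^2 + 4*c + r*(-8*c - 8) + 5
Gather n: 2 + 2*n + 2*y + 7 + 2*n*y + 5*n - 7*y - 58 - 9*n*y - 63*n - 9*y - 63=n*(-7*y - 56) - 14*y - 112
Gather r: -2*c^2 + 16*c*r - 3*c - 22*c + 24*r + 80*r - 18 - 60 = -2*c^2 - 25*c + r*(16*c + 104) - 78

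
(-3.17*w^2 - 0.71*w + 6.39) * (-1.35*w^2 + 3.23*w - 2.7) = 4.2795*w^4 - 9.2806*w^3 - 2.3608*w^2 + 22.5567*w - 17.253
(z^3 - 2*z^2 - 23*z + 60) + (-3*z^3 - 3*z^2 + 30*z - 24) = -2*z^3 - 5*z^2 + 7*z + 36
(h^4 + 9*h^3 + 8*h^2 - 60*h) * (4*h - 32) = 4*h^5 + 4*h^4 - 256*h^3 - 496*h^2 + 1920*h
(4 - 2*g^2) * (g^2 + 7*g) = -2*g^4 - 14*g^3 + 4*g^2 + 28*g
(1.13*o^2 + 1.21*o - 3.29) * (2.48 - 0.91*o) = -1.0283*o^3 + 1.7013*o^2 + 5.9947*o - 8.1592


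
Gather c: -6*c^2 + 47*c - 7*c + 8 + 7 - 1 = -6*c^2 + 40*c + 14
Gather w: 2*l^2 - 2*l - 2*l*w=2*l^2 - 2*l*w - 2*l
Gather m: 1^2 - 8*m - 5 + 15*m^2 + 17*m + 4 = 15*m^2 + 9*m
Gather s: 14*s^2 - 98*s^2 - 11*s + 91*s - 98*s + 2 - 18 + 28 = -84*s^2 - 18*s + 12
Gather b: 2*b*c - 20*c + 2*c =2*b*c - 18*c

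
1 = 1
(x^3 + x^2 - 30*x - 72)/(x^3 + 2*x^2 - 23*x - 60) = (x - 6)/(x - 5)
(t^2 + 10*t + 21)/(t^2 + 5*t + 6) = (t + 7)/(t + 2)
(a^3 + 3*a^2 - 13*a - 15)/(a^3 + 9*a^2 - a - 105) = (a + 1)/(a + 7)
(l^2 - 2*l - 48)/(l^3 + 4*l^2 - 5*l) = (l^2 - 2*l - 48)/(l*(l^2 + 4*l - 5))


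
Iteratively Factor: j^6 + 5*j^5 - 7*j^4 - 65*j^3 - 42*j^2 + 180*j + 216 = (j + 3)*(j^5 + 2*j^4 - 13*j^3 - 26*j^2 + 36*j + 72) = (j + 3)^2*(j^4 - j^3 - 10*j^2 + 4*j + 24) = (j - 2)*(j + 3)^2*(j^3 + j^2 - 8*j - 12) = (j - 3)*(j - 2)*(j + 3)^2*(j^2 + 4*j + 4) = (j - 3)*(j - 2)*(j + 2)*(j + 3)^2*(j + 2)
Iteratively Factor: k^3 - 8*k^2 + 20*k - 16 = (k - 4)*(k^2 - 4*k + 4) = (k - 4)*(k - 2)*(k - 2)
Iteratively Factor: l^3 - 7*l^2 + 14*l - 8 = (l - 2)*(l^2 - 5*l + 4) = (l - 2)*(l - 1)*(l - 4)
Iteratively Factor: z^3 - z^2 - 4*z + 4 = (z - 1)*(z^2 - 4) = (z - 1)*(z + 2)*(z - 2)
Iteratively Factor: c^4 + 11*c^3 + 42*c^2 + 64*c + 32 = (c + 1)*(c^3 + 10*c^2 + 32*c + 32) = (c + 1)*(c + 2)*(c^2 + 8*c + 16) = (c + 1)*(c + 2)*(c + 4)*(c + 4)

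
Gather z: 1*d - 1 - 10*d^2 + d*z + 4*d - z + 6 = -10*d^2 + 5*d + z*(d - 1) + 5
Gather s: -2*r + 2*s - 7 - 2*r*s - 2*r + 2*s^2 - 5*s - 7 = -4*r + 2*s^2 + s*(-2*r - 3) - 14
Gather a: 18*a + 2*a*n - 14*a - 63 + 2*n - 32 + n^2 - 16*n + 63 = a*(2*n + 4) + n^2 - 14*n - 32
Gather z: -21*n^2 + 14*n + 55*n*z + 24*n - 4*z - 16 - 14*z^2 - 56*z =-21*n^2 + 38*n - 14*z^2 + z*(55*n - 60) - 16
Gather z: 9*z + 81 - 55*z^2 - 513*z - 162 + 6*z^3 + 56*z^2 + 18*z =6*z^3 + z^2 - 486*z - 81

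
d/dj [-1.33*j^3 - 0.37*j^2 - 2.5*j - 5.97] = -3.99*j^2 - 0.74*j - 2.5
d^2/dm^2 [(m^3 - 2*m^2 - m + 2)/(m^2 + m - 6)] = 16/(m^3 + 9*m^2 + 27*m + 27)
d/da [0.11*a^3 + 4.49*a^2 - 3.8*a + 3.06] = 0.33*a^2 + 8.98*a - 3.8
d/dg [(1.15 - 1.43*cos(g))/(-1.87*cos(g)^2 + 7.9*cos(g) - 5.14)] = (2.6741*cos(g)^2 - 4.301*cos(g) + 1.7348)*sin(g)/(3.4969*cos(g)^4 - 29.546*cos(g)^3 + 81.6336*cos(g)^2 - 81.212*cos(g) + 26.4196)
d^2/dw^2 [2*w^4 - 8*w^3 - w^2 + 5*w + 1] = 24*w^2 - 48*w - 2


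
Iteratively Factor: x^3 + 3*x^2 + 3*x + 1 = (x + 1)*(x^2 + 2*x + 1) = (x + 1)^2*(x + 1)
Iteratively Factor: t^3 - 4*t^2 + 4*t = (t)*(t^2 - 4*t + 4) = t*(t - 2)*(t - 2)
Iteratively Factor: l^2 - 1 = (l - 1)*(l + 1)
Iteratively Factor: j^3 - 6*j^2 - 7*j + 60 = (j - 4)*(j^2 - 2*j - 15) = (j - 5)*(j - 4)*(j + 3)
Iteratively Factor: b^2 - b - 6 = (b - 3)*(b + 2)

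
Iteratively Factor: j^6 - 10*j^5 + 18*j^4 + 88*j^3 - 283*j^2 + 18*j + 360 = (j + 1)*(j^5 - 11*j^4 + 29*j^3 + 59*j^2 - 342*j + 360) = (j - 4)*(j + 1)*(j^4 - 7*j^3 + j^2 + 63*j - 90) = (j - 5)*(j - 4)*(j + 1)*(j^3 - 2*j^2 - 9*j + 18) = (j - 5)*(j - 4)*(j + 1)*(j + 3)*(j^2 - 5*j + 6) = (j - 5)*(j - 4)*(j - 3)*(j + 1)*(j + 3)*(j - 2)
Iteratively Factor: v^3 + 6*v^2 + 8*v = (v)*(v^2 + 6*v + 8) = v*(v + 2)*(v + 4)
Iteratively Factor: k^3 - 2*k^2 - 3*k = (k - 3)*(k^2 + k) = (k - 3)*(k + 1)*(k)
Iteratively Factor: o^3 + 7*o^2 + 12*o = (o)*(o^2 + 7*o + 12) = o*(o + 3)*(o + 4)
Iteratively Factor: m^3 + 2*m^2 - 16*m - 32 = (m + 2)*(m^2 - 16) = (m - 4)*(m + 2)*(m + 4)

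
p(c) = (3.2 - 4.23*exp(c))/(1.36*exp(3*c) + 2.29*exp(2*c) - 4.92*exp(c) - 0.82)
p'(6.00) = 0.00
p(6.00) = 0.00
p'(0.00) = 2.91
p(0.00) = 0.49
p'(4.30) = 0.00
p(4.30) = -0.00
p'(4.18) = 0.00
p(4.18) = -0.00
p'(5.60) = 0.00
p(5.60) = -0.00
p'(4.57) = 0.00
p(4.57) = -0.00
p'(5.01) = 0.00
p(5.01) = -0.00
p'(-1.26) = 1.07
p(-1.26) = -1.00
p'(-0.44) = 1.03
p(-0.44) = -0.18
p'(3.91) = 0.00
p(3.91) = -0.00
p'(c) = (3.2 - 4.23*exp(c))*(-4.08*exp(3*c) - 4.58*exp(2*c) + 4.92*exp(c))/(1.36*exp(3*c) + 2.29*exp(2*c) - 4.92*exp(c) - 0.82)^2 - 4.23*exp(c)/(1.36*exp(3*c) + 2.29*exp(2*c) - 4.92*exp(c) - 0.82) = (11.5056*exp(3*c) - 3.3693*exp(2*c) - 14.656*exp(c) + 19.2126)*exp(c)/(1.8496*exp(6*c) + 6.2288*exp(5*c) - 8.1383*exp(4*c) - 24.764*exp(3*c) + 20.4508*exp(2*c) + 8.0688*exp(c) + 0.6724)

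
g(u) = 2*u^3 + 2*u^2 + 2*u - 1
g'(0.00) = 2.00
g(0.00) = -1.00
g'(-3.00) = 44.00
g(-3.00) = -43.00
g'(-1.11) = 4.95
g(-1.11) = -3.49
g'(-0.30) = 1.34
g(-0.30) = -1.47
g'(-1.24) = 6.27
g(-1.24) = -4.22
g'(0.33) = 3.97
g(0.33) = -0.05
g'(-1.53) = 9.93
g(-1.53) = -6.54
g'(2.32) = 43.57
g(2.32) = 39.38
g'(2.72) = 57.27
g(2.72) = 59.48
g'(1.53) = 22.17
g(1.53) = 13.90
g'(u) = 6*u^2 + 4*u + 2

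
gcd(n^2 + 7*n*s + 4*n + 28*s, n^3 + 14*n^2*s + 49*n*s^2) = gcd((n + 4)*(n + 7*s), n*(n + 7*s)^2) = n + 7*s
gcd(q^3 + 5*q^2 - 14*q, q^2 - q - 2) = q - 2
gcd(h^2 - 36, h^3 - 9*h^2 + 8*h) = 1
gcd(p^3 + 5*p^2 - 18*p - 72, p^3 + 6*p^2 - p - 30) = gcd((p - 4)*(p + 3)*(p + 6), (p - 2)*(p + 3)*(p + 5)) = p + 3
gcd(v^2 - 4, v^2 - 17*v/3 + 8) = 1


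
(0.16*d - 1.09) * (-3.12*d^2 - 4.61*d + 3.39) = -0.4992*d^3 + 2.6632*d^2 + 5.5673*d - 3.6951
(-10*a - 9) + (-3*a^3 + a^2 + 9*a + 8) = -3*a^3 + a^2 - a - 1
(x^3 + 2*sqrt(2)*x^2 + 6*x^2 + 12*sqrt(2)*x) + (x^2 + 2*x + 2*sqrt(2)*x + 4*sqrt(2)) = x^3 + 2*sqrt(2)*x^2 + 7*x^2 + 2*x + 14*sqrt(2)*x + 4*sqrt(2)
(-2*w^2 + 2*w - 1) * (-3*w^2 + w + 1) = 6*w^4 - 8*w^3 + 3*w^2 + w - 1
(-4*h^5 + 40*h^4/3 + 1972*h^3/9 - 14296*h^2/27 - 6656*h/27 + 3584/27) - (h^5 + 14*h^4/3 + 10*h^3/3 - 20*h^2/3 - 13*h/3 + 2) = -5*h^5 + 26*h^4/3 + 1942*h^3/9 - 14116*h^2/27 - 6539*h/27 + 3530/27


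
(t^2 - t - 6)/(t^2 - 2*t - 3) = (t + 2)/(t + 1)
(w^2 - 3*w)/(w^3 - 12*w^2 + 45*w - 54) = w/(w^2 - 9*w + 18)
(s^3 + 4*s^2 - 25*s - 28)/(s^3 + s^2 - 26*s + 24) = (s^2 + 8*s + 7)/(s^2 + 5*s - 6)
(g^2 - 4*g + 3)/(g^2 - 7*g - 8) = (-g^2 + 4*g - 3)/(-g^2 + 7*g + 8)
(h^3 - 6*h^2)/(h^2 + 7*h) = h*(h - 6)/(h + 7)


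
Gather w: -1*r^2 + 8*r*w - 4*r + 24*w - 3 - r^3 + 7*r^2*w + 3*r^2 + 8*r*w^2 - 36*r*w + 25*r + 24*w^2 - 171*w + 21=-r^3 + 2*r^2 + 21*r + w^2*(8*r + 24) + w*(7*r^2 - 28*r - 147) + 18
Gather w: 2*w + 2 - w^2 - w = -w^2 + w + 2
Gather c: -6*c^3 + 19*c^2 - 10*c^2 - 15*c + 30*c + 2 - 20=-6*c^3 + 9*c^2 + 15*c - 18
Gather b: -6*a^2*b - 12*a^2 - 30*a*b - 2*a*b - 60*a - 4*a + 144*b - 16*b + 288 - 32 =-12*a^2 - 64*a + b*(-6*a^2 - 32*a + 128) + 256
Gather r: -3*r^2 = -3*r^2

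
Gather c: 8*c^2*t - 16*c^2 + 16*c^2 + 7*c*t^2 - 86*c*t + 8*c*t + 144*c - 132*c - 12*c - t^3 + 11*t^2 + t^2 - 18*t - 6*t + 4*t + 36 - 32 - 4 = 8*c^2*t + c*(7*t^2 - 78*t) - t^3 + 12*t^2 - 20*t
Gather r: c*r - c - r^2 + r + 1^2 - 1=-c - r^2 + r*(c + 1)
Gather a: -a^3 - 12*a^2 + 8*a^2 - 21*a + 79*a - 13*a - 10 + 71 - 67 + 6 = -a^3 - 4*a^2 + 45*a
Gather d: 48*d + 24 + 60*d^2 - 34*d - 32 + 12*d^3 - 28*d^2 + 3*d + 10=12*d^3 + 32*d^2 + 17*d + 2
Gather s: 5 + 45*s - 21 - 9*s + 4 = 36*s - 12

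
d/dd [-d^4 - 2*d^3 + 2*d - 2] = -4*d^3 - 6*d^2 + 2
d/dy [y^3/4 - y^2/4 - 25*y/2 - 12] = 3*y^2/4 - y/2 - 25/2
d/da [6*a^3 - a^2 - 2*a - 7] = 18*a^2 - 2*a - 2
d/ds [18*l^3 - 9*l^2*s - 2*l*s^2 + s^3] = -9*l^2 - 4*l*s + 3*s^2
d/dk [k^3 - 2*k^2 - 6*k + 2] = 3*k^2 - 4*k - 6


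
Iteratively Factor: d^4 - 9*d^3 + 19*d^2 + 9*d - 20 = (d - 5)*(d^3 - 4*d^2 - d + 4) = (d - 5)*(d + 1)*(d^2 - 5*d + 4) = (d - 5)*(d - 1)*(d + 1)*(d - 4)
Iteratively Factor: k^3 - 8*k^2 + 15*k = (k - 3)*(k^2 - 5*k) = (k - 5)*(k - 3)*(k)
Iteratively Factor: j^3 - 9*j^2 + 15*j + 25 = (j - 5)*(j^2 - 4*j - 5) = (j - 5)*(j + 1)*(j - 5)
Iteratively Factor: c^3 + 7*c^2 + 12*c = (c + 3)*(c^2 + 4*c) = c*(c + 3)*(c + 4)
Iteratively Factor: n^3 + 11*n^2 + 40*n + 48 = (n + 4)*(n^2 + 7*n + 12) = (n + 3)*(n + 4)*(n + 4)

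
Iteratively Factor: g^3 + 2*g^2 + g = (g + 1)*(g^2 + g) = g*(g + 1)*(g + 1)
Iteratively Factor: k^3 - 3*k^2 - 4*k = (k + 1)*(k^2 - 4*k) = k*(k + 1)*(k - 4)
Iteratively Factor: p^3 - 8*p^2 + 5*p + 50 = (p - 5)*(p^2 - 3*p - 10) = (p - 5)*(p + 2)*(p - 5)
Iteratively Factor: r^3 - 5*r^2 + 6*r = (r - 3)*(r^2 - 2*r) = r*(r - 3)*(r - 2)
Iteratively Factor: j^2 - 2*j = (j - 2)*(j)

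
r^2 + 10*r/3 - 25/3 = (r - 5/3)*(r + 5)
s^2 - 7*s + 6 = (s - 6)*(s - 1)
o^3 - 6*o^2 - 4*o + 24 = (o - 6)*(o - 2)*(o + 2)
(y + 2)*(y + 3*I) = y^2 + 2*y + 3*I*y + 6*I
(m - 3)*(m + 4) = m^2 + m - 12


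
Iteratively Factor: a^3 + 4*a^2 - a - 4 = (a - 1)*(a^2 + 5*a + 4) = (a - 1)*(a + 4)*(a + 1)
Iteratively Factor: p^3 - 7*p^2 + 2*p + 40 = (p - 5)*(p^2 - 2*p - 8) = (p - 5)*(p + 2)*(p - 4)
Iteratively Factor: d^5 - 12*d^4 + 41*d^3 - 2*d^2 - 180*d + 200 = (d - 2)*(d^4 - 10*d^3 + 21*d^2 + 40*d - 100) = (d - 5)*(d - 2)*(d^3 - 5*d^2 - 4*d + 20) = (d - 5)*(d - 2)*(d + 2)*(d^2 - 7*d + 10) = (d - 5)^2*(d - 2)*(d + 2)*(d - 2)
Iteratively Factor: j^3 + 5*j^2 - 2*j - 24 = (j + 4)*(j^2 + j - 6) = (j - 2)*(j + 4)*(j + 3)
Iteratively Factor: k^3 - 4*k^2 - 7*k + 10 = (k - 1)*(k^2 - 3*k - 10) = (k - 1)*(k + 2)*(k - 5)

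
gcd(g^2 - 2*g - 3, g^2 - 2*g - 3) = g^2 - 2*g - 3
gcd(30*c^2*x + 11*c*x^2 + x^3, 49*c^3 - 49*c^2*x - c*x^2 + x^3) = 1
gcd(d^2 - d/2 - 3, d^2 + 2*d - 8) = d - 2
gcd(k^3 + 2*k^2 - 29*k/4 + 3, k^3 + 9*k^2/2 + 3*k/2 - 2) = k^2 + 7*k/2 - 2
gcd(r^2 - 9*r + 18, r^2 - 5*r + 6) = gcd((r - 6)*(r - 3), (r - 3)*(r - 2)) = r - 3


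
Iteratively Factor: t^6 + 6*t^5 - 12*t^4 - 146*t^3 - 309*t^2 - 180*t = (t - 5)*(t^5 + 11*t^4 + 43*t^3 + 69*t^2 + 36*t) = (t - 5)*(t + 3)*(t^4 + 8*t^3 + 19*t^2 + 12*t) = (t - 5)*(t + 3)*(t + 4)*(t^3 + 4*t^2 + 3*t) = t*(t - 5)*(t + 3)*(t + 4)*(t^2 + 4*t + 3) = t*(t - 5)*(t + 3)^2*(t + 4)*(t + 1)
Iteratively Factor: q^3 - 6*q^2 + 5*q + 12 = (q - 3)*(q^2 - 3*q - 4) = (q - 4)*(q - 3)*(q + 1)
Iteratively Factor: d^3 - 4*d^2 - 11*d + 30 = (d + 3)*(d^2 - 7*d + 10) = (d - 2)*(d + 3)*(d - 5)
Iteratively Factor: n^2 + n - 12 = (n - 3)*(n + 4)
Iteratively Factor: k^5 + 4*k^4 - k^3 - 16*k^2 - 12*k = (k - 2)*(k^4 + 6*k^3 + 11*k^2 + 6*k) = (k - 2)*(k + 2)*(k^3 + 4*k^2 + 3*k) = k*(k - 2)*(k + 2)*(k^2 + 4*k + 3) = k*(k - 2)*(k + 1)*(k + 2)*(k + 3)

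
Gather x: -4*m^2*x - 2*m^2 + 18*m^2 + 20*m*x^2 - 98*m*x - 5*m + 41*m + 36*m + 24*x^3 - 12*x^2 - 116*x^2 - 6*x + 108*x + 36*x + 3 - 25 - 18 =16*m^2 + 72*m + 24*x^3 + x^2*(20*m - 128) + x*(-4*m^2 - 98*m + 138) - 40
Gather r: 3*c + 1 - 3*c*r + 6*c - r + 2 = 9*c + r*(-3*c - 1) + 3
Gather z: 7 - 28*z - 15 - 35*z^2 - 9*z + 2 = -35*z^2 - 37*z - 6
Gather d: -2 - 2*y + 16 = 14 - 2*y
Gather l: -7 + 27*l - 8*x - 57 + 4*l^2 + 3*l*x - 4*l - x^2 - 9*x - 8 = 4*l^2 + l*(3*x + 23) - x^2 - 17*x - 72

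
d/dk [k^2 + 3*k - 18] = 2*k + 3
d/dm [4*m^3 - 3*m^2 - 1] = 6*m*(2*m - 1)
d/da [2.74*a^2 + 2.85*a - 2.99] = 5.48*a + 2.85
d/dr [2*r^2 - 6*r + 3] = 4*r - 6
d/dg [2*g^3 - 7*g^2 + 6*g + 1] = 6*g^2 - 14*g + 6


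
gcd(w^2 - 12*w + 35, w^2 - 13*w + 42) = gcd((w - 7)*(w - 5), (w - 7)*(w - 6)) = w - 7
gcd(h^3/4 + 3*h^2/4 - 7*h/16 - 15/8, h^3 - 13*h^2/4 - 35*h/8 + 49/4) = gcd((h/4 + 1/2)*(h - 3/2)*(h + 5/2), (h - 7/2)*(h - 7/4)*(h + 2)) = h + 2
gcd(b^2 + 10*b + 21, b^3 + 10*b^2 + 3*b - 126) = b + 7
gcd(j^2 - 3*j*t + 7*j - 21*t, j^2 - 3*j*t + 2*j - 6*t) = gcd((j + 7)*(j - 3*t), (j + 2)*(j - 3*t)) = -j + 3*t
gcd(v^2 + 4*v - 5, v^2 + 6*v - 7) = v - 1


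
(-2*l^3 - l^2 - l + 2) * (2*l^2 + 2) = -4*l^5 - 2*l^4 - 6*l^3 + 2*l^2 - 2*l + 4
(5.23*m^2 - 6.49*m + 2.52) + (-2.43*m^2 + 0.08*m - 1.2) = 2.8*m^2 - 6.41*m + 1.32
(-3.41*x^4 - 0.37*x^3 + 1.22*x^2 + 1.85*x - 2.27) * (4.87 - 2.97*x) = 10.1277*x^5 - 15.5078*x^4 - 5.4253*x^3 + 0.446899999999999*x^2 + 15.7514*x - 11.0549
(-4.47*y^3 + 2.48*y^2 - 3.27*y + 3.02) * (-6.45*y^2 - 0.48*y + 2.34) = 28.8315*y^5 - 13.8504*y^4 + 9.4413*y^3 - 12.1062*y^2 - 9.1014*y + 7.0668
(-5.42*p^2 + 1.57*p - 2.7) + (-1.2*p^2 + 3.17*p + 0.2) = -6.62*p^2 + 4.74*p - 2.5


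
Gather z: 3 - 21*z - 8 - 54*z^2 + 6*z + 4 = -54*z^2 - 15*z - 1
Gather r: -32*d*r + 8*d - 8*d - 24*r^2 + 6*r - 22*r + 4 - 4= -24*r^2 + r*(-32*d - 16)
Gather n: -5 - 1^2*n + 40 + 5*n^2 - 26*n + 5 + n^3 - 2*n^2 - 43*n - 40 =n^3 + 3*n^2 - 70*n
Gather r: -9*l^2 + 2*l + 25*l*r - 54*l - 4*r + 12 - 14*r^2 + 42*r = -9*l^2 - 52*l - 14*r^2 + r*(25*l + 38) + 12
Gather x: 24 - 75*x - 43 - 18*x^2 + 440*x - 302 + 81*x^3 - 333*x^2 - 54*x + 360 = 81*x^3 - 351*x^2 + 311*x + 39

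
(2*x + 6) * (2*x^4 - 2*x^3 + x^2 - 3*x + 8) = 4*x^5 + 8*x^4 - 10*x^3 - 2*x + 48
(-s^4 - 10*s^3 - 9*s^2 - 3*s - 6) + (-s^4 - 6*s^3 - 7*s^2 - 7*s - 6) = -2*s^4 - 16*s^3 - 16*s^2 - 10*s - 12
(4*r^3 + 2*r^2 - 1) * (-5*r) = -20*r^4 - 10*r^3 + 5*r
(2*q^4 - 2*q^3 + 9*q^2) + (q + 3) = 2*q^4 - 2*q^3 + 9*q^2 + q + 3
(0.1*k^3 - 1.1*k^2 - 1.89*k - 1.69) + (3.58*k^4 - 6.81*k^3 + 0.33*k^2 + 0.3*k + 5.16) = 3.58*k^4 - 6.71*k^3 - 0.77*k^2 - 1.59*k + 3.47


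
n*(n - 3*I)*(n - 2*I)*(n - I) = n^4 - 6*I*n^3 - 11*n^2 + 6*I*n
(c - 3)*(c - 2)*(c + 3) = c^3 - 2*c^2 - 9*c + 18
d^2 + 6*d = d*(d + 6)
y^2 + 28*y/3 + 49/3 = (y + 7/3)*(y + 7)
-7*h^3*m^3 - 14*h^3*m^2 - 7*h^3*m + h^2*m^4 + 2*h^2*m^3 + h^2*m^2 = m*(-7*h + m)*(h*m + h)^2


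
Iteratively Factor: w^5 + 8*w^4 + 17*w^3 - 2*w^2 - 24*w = (w + 3)*(w^4 + 5*w^3 + 2*w^2 - 8*w) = (w + 3)*(w + 4)*(w^3 + w^2 - 2*w) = w*(w + 3)*(w + 4)*(w^2 + w - 2) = w*(w - 1)*(w + 3)*(w + 4)*(w + 2)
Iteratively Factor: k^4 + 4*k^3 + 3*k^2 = (k + 1)*(k^3 + 3*k^2) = k*(k + 1)*(k^2 + 3*k) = k^2*(k + 1)*(k + 3)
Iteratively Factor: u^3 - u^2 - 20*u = (u + 4)*(u^2 - 5*u) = u*(u + 4)*(u - 5)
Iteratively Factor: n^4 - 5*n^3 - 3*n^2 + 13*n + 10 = (n + 1)*(n^3 - 6*n^2 + 3*n + 10) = (n - 2)*(n + 1)*(n^2 - 4*n - 5) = (n - 2)*(n + 1)^2*(n - 5)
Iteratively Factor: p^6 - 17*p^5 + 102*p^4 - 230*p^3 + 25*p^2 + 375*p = (p - 3)*(p^5 - 14*p^4 + 60*p^3 - 50*p^2 - 125*p) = (p - 3)*(p + 1)*(p^4 - 15*p^3 + 75*p^2 - 125*p) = (p - 5)*(p - 3)*(p + 1)*(p^3 - 10*p^2 + 25*p) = (p - 5)^2*(p - 3)*(p + 1)*(p^2 - 5*p) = p*(p - 5)^2*(p - 3)*(p + 1)*(p - 5)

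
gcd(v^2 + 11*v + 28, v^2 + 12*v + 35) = v + 7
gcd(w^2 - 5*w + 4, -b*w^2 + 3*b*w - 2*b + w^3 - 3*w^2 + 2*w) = w - 1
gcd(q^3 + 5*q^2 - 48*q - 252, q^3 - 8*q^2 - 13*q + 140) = q - 7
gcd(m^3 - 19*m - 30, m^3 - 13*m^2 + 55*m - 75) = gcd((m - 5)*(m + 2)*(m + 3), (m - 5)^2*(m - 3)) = m - 5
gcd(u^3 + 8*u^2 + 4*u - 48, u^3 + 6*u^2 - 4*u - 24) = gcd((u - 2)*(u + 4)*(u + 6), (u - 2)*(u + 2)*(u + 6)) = u^2 + 4*u - 12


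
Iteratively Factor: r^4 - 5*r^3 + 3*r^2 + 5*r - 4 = (r - 1)*(r^3 - 4*r^2 - r + 4) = (r - 1)*(r + 1)*(r^2 - 5*r + 4) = (r - 4)*(r - 1)*(r + 1)*(r - 1)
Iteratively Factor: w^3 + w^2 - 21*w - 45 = (w + 3)*(w^2 - 2*w - 15) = (w + 3)^2*(w - 5)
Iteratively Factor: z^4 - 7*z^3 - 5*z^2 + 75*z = (z - 5)*(z^3 - 2*z^2 - 15*z) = (z - 5)*(z + 3)*(z^2 - 5*z) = (z - 5)^2*(z + 3)*(z)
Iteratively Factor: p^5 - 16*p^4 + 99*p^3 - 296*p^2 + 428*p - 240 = (p - 2)*(p^4 - 14*p^3 + 71*p^2 - 154*p + 120) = (p - 2)^2*(p^3 - 12*p^2 + 47*p - 60) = (p - 4)*(p - 2)^2*(p^2 - 8*p + 15) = (p - 5)*(p - 4)*(p - 2)^2*(p - 3)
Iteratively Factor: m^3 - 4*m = (m - 2)*(m^2 + 2*m) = m*(m - 2)*(m + 2)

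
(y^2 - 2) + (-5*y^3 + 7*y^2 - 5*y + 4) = -5*y^3 + 8*y^2 - 5*y + 2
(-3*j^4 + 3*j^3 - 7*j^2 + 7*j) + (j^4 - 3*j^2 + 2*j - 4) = -2*j^4 + 3*j^3 - 10*j^2 + 9*j - 4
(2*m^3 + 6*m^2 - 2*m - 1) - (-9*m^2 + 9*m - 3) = 2*m^3 + 15*m^2 - 11*m + 2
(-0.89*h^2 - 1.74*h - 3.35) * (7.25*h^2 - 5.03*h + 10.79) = -6.4525*h^4 - 8.1383*h^3 - 25.1384*h^2 - 1.9241*h - 36.1465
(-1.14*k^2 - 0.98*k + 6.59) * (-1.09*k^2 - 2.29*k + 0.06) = 1.2426*k^4 + 3.6788*k^3 - 5.0073*k^2 - 15.1499*k + 0.3954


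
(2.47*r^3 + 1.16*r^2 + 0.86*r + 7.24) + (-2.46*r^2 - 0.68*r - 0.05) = 2.47*r^3 - 1.3*r^2 + 0.18*r + 7.19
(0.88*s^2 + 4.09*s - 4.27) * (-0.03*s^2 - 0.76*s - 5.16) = -0.0264*s^4 - 0.7915*s^3 - 7.5211*s^2 - 17.8592*s + 22.0332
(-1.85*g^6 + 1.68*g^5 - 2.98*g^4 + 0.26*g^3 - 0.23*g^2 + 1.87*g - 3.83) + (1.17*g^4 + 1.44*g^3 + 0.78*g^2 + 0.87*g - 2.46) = -1.85*g^6 + 1.68*g^5 - 1.81*g^4 + 1.7*g^3 + 0.55*g^2 + 2.74*g - 6.29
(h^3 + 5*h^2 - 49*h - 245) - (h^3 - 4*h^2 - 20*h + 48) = 9*h^2 - 29*h - 293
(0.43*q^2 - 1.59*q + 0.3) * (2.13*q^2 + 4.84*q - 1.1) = 0.9159*q^4 - 1.3055*q^3 - 7.5296*q^2 + 3.201*q - 0.33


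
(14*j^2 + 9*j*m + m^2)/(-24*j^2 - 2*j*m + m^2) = (-14*j^2 - 9*j*m - m^2)/(24*j^2 + 2*j*m - m^2)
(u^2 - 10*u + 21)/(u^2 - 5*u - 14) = (u - 3)/(u + 2)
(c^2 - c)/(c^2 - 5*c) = (c - 1)/(c - 5)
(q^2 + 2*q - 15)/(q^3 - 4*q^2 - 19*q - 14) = (-q^2 - 2*q + 15)/(-q^3 + 4*q^2 + 19*q + 14)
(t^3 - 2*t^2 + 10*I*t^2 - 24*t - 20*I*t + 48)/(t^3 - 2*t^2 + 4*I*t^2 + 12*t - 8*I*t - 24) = (t + 4*I)/(t - 2*I)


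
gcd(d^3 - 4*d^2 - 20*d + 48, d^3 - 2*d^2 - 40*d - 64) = d + 4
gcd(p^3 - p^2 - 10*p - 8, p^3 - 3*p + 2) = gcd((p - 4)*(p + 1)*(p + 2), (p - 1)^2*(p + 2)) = p + 2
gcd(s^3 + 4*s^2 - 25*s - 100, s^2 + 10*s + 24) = s + 4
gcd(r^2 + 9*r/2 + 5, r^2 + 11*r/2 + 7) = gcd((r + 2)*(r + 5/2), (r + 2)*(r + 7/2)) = r + 2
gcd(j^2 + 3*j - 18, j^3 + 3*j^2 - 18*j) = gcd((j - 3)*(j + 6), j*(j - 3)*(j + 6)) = j^2 + 3*j - 18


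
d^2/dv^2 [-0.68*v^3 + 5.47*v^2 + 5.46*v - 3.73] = 10.94 - 4.08*v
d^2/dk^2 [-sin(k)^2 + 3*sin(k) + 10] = -3*sin(k) - 2*cos(2*k)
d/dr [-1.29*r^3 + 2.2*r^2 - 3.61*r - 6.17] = -3.87*r^2 + 4.4*r - 3.61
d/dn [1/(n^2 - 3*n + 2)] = (3 - 2*n)/(n^2 - 3*n + 2)^2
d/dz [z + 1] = 1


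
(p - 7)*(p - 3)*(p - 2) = p^3 - 12*p^2 + 41*p - 42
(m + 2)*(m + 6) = m^2 + 8*m + 12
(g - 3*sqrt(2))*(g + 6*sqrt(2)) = g^2 + 3*sqrt(2)*g - 36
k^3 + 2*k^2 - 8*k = k*(k - 2)*(k + 4)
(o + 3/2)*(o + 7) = o^2 + 17*o/2 + 21/2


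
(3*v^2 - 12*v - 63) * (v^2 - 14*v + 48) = 3*v^4 - 54*v^3 + 249*v^2 + 306*v - 3024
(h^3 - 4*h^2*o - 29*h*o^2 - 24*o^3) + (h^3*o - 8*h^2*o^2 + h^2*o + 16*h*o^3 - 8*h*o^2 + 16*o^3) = h^3*o + h^3 - 8*h^2*o^2 - 3*h^2*o + 16*h*o^3 - 37*h*o^2 - 8*o^3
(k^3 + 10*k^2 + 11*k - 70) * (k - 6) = k^4 + 4*k^3 - 49*k^2 - 136*k + 420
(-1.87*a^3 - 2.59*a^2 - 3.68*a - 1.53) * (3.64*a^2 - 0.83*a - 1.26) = -6.8068*a^5 - 7.8755*a^4 - 8.8893*a^3 + 0.748599999999999*a^2 + 5.9067*a + 1.9278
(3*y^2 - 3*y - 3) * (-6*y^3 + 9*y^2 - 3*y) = -18*y^5 + 45*y^4 - 18*y^3 - 18*y^2 + 9*y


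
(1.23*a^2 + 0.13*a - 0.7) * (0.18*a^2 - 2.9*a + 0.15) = 0.2214*a^4 - 3.5436*a^3 - 0.3185*a^2 + 2.0495*a - 0.105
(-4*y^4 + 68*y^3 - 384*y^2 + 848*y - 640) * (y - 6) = -4*y^5 + 92*y^4 - 792*y^3 + 3152*y^2 - 5728*y + 3840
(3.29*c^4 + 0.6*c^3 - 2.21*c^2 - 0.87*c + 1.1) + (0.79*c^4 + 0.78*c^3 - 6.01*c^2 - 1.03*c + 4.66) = 4.08*c^4 + 1.38*c^3 - 8.22*c^2 - 1.9*c + 5.76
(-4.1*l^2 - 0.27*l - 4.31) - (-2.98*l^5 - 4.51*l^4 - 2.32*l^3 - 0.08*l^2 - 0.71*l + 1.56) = 2.98*l^5 + 4.51*l^4 + 2.32*l^3 - 4.02*l^2 + 0.44*l - 5.87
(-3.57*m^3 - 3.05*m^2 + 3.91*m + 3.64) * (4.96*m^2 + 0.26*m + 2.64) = -17.7072*m^5 - 16.0562*m^4 + 9.1758*m^3 + 11.019*m^2 + 11.2688*m + 9.6096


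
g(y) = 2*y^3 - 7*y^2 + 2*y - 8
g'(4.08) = 44.76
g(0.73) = -9.49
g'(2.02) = -1.80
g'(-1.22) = 28.01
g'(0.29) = -1.56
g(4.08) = 19.47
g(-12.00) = -4496.00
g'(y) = 6*y^2 - 14*y + 2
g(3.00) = -11.00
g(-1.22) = -24.49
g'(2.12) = -0.71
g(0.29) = -7.96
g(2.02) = -16.04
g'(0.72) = -4.97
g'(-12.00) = 1034.00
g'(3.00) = 14.00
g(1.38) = -13.31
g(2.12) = -16.16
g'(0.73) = -5.02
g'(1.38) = -5.89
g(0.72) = -9.44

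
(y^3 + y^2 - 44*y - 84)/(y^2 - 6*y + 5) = (y^3 + y^2 - 44*y - 84)/(y^2 - 6*y + 5)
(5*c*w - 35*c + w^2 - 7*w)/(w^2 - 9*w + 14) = (5*c + w)/(w - 2)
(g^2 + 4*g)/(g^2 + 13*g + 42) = g*(g + 4)/(g^2 + 13*g + 42)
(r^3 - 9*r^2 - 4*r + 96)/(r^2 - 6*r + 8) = (r^2 - 5*r - 24)/(r - 2)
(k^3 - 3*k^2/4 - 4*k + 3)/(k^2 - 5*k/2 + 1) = (4*k^2 + 5*k - 6)/(2*(2*k - 1))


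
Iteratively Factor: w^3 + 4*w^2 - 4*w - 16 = (w - 2)*(w^2 + 6*w + 8) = (w - 2)*(w + 4)*(w + 2)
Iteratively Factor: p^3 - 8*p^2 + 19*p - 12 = (p - 3)*(p^2 - 5*p + 4) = (p - 3)*(p - 1)*(p - 4)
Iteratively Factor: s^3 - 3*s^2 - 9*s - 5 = (s + 1)*(s^2 - 4*s - 5) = (s + 1)^2*(s - 5)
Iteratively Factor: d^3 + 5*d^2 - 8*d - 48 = (d + 4)*(d^2 + d - 12) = (d + 4)^2*(d - 3)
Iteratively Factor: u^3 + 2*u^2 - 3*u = (u)*(u^2 + 2*u - 3) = u*(u - 1)*(u + 3)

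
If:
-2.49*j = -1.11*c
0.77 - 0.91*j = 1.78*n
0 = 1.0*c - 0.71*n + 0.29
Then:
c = 0.01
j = 0.01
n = 0.43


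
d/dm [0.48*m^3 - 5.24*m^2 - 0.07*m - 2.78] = 1.44*m^2 - 10.48*m - 0.07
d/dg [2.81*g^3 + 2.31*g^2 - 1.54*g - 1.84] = 8.43*g^2 + 4.62*g - 1.54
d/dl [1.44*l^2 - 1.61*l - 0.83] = 2.88*l - 1.61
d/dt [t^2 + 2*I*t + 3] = 2*t + 2*I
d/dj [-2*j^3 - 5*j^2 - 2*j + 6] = -6*j^2 - 10*j - 2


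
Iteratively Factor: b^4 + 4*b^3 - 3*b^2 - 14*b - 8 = (b + 4)*(b^3 - 3*b - 2) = (b - 2)*(b + 4)*(b^2 + 2*b + 1) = (b - 2)*(b + 1)*(b + 4)*(b + 1)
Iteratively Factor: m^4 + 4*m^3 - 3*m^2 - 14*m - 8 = (m + 1)*(m^3 + 3*m^2 - 6*m - 8) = (m + 1)*(m + 4)*(m^2 - m - 2) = (m + 1)^2*(m + 4)*(m - 2)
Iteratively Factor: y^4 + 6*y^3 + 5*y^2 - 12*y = (y - 1)*(y^3 + 7*y^2 + 12*y) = y*(y - 1)*(y^2 + 7*y + 12) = y*(y - 1)*(y + 3)*(y + 4)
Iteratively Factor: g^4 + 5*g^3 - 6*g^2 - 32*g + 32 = (g - 1)*(g^3 + 6*g^2 - 32) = (g - 1)*(g + 4)*(g^2 + 2*g - 8) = (g - 2)*(g - 1)*(g + 4)*(g + 4)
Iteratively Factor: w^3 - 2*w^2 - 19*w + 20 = (w - 5)*(w^2 + 3*w - 4) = (w - 5)*(w - 1)*(w + 4)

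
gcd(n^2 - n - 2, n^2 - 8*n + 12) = n - 2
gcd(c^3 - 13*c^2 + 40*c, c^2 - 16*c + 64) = c - 8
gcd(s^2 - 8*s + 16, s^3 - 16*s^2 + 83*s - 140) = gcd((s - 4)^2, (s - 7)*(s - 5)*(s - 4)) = s - 4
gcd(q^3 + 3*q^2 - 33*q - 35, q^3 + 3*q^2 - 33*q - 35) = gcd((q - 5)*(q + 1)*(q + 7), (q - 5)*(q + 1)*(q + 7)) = q^3 + 3*q^2 - 33*q - 35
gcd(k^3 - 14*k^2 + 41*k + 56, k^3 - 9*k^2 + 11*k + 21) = k^2 - 6*k - 7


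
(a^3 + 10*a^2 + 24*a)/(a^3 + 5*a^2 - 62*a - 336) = a*(a + 4)/(a^2 - a - 56)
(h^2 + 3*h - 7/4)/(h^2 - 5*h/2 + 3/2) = (4*h^2 + 12*h - 7)/(2*(2*h^2 - 5*h + 3))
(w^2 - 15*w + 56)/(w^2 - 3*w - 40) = (w - 7)/(w + 5)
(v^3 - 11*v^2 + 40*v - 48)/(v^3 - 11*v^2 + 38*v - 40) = (v^2 - 7*v + 12)/(v^2 - 7*v + 10)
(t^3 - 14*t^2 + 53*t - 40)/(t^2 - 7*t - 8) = (t^2 - 6*t + 5)/(t + 1)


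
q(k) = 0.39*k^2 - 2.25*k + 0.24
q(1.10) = -1.76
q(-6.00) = 27.78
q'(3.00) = 0.09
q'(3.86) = 0.76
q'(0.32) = -2.00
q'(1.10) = -1.39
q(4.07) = -2.46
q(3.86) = -2.63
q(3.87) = -2.63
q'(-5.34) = -6.42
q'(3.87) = 0.77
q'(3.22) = 0.26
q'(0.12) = -2.16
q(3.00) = -3.00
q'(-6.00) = -6.93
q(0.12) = -0.02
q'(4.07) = 0.92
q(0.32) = -0.44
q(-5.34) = 23.38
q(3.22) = -2.96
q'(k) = 0.78*k - 2.25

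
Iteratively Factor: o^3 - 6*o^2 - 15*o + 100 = (o - 5)*(o^2 - o - 20) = (o - 5)*(o + 4)*(o - 5)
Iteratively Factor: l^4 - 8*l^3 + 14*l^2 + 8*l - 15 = (l - 3)*(l^3 - 5*l^2 - l + 5) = (l - 3)*(l + 1)*(l^2 - 6*l + 5) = (l - 5)*(l - 3)*(l + 1)*(l - 1)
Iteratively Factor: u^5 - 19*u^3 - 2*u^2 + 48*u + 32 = (u + 1)*(u^4 - u^3 - 18*u^2 + 16*u + 32) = (u + 1)*(u + 4)*(u^3 - 5*u^2 + 2*u + 8) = (u + 1)^2*(u + 4)*(u^2 - 6*u + 8) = (u - 4)*(u + 1)^2*(u + 4)*(u - 2)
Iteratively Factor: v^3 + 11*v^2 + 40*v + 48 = (v + 4)*(v^2 + 7*v + 12) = (v + 4)^2*(v + 3)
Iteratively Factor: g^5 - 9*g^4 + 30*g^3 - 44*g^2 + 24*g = (g - 2)*(g^4 - 7*g^3 + 16*g^2 - 12*g) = g*(g - 2)*(g^3 - 7*g^2 + 16*g - 12) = g*(g - 2)^2*(g^2 - 5*g + 6) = g*(g - 3)*(g - 2)^2*(g - 2)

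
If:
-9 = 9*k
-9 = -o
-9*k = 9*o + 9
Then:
No Solution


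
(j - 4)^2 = j^2 - 8*j + 16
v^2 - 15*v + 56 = (v - 8)*(v - 7)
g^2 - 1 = (g - 1)*(g + 1)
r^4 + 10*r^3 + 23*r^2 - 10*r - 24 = (r - 1)*(r + 1)*(r + 4)*(r + 6)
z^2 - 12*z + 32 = (z - 8)*(z - 4)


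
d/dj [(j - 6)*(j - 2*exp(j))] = -2*j*exp(j) + 2*j + 10*exp(j) - 6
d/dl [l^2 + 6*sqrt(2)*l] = 2*l + 6*sqrt(2)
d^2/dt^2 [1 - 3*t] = 0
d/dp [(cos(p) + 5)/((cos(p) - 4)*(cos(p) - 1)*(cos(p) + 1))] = (-77*cos(p) + 11*cos(2*p) + cos(3*p) - 7)/(2*(cos(p) - 4)^2*sin(p)^3)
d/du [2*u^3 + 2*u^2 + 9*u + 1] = 6*u^2 + 4*u + 9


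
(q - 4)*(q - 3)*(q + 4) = q^3 - 3*q^2 - 16*q + 48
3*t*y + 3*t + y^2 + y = (3*t + y)*(y + 1)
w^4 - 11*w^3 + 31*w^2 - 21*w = w*(w - 7)*(w - 3)*(w - 1)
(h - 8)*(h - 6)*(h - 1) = h^3 - 15*h^2 + 62*h - 48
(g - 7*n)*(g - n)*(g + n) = g^3 - 7*g^2*n - g*n^2 + 7*n^3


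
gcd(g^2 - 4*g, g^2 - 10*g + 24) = g - 4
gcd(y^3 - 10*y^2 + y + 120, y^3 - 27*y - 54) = y + 3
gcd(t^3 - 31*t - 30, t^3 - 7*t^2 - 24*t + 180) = t^2 - t - 30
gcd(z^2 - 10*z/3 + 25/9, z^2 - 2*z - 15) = 1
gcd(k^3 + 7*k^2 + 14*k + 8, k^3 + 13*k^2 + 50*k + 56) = k^2 + 6*k + 8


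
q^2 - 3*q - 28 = (q - 7)*(q + 4)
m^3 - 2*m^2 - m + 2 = (m - 2)*(m - 1)*(m + 1)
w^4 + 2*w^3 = w^3*(w + 2)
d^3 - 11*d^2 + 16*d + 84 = (d - 7)*(d - 6)*(d + 2)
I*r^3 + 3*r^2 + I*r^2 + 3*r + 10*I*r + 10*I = (r - 5*I)*(r + 2*I)*(I*r + I)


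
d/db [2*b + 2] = 2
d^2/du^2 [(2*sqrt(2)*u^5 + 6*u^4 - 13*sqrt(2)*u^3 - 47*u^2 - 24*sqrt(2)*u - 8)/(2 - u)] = 2*(-12*sqrt(2)*u^5 - 18*u^4 + 60*sqrt(2)*u^4 - 67*sqrt(2)*u^3 + 96*u^3 - 144*u^2 - 78*sqrt(2)*u^2 + 156*sqrt(2)*u + 48*sqrt(2) + 196)/(u^3 - 6*u^2 + 12*u - 8)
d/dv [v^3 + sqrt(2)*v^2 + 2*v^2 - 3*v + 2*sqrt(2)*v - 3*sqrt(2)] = 3*v^2 + 2*sqrt(2)*v + 4*v - 3 + 2*sqrt(2)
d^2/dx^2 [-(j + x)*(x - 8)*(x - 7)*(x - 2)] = -6*j*x + 34*j - 12*x^2 + 102*x - 172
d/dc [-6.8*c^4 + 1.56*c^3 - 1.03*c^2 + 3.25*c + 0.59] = -27.2*c^3 + 4.68*c^2 - 2.06*c + 3.25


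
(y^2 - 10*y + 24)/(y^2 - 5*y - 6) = (y - 4)/(y + 1)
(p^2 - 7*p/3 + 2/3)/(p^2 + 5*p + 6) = (3*p^2 - 7*p + 2)/(3*(p^2 + 5*p + 6))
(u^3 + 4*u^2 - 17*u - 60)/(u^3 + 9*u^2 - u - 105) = (u^2 - u - 12)/(u^2 + 4*u - 21)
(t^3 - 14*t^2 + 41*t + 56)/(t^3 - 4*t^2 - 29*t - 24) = (t - 7)/(t + 3)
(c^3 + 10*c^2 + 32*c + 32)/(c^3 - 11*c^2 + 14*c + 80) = (c^2 + 8*c + 16)/(c^2 - 13*c + 40)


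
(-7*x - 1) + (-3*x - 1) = -10*x - 2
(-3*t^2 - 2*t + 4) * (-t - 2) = 3*t^3 + 8*t^2 - 8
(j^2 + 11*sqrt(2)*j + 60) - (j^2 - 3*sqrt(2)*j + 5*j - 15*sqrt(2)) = -5*j + 14*sqrt(2)*j + 15*sqrt(2) + 60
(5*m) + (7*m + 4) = 12*m + 4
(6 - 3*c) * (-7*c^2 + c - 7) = 21*c^3 - 45*c^2 + 27*c - 42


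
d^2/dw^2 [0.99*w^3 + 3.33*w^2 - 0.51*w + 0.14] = 5.94*w + 6.66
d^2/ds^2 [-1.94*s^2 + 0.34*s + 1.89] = -3.88000000000000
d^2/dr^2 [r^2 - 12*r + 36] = 2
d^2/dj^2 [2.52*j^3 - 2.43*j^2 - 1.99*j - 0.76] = 15.12*j - 4.86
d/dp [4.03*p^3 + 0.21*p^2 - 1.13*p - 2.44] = 12.09*p^2 + 0.42*p - 1.13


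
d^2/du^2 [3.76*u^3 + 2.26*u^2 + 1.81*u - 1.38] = 22.56*u + 4.52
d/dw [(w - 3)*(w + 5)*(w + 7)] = 3*w^2 + 18*w - 1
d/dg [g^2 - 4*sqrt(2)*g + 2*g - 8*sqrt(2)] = 2*g - 4*sqrt(2) + 2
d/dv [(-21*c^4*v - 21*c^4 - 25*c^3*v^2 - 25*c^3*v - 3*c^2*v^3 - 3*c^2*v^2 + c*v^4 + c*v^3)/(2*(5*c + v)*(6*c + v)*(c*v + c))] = (-519*c^4 - 138*c^3*v + 82*c^2*v^2 + 22*c*v^3 + v^4)/(2*(900*c^4 + 660*c^3*v + 181*c^2*v^2 + 22*c*v^3 + v^4))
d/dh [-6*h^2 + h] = 1 - 12*h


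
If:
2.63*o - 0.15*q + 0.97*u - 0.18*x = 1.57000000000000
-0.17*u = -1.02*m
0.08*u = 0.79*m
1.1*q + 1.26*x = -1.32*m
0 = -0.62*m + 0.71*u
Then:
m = 0.00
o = 0.00311095748358106*x + 0.596958174904943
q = -1.14545454545455*x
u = 0.00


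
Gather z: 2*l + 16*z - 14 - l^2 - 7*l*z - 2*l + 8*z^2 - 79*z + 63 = -l^2 + 8*z^2 + z*(-7*l - 63) + 49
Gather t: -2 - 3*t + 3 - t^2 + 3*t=1 - t^2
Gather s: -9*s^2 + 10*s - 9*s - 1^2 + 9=-9*s^2 + s + 8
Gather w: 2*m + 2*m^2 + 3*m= 2*m^2 + 5*m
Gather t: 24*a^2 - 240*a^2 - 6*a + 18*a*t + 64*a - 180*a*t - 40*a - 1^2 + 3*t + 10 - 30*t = -216*a^2 + 18*a + t*(-162*a - 27) + 9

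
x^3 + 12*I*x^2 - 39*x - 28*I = (x + I)*(x + 4*I)*(x + 7*I)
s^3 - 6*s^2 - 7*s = s*(s - 7)*(s + 1)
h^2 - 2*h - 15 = (h - 5)*(h + 3)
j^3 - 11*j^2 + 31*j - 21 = (j - 7)*(j - 3)*(j - 1)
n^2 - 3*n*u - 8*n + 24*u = (n - 8)*(n - 3*u)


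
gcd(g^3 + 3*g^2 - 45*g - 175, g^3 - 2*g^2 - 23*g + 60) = g + 5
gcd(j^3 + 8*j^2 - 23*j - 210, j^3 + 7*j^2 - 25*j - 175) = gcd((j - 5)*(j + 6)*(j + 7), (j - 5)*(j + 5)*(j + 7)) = j^2 + 2*j - 35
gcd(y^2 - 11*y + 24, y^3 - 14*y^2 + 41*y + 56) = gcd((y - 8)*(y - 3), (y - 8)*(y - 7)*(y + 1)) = y - 8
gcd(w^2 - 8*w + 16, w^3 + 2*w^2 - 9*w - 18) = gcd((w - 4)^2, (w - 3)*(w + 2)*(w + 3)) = 1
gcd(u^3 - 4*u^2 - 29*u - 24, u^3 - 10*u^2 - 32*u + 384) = u - 8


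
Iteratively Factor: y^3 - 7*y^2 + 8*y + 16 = (y + 1)*(y^2 - 8*y + 16) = (y - 4)*(y + 1)*(y - 4)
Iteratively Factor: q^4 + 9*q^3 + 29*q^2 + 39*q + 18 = (q + 2)*(q^3 + 7*q^2 + 15*q + 9) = (q + 2)*(q + 3)*(q^2 + 4*q + 3) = (q + 2)*(q + 3)^2*(q + 1)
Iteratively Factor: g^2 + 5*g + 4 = (g + 4)*(g + 1)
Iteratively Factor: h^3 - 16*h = (h)*(h^2 - 16) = h*(h - 4)*(h + 4)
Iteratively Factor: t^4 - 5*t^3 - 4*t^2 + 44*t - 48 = (t - 4)*(t^3 - t^2 - 8*t + 12) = (t - 4)*(t - 2)*(t^2 + t - 6) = (t - 4)*(t - 2)*(t + 3)*(t - 2)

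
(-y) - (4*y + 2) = -5*y - 2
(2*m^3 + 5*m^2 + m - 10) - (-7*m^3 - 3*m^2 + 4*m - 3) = 9*m^3 + 8*m^2 - 3*m - 7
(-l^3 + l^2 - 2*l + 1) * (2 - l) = l^4 - 3*l^3 + 4*l^2 - 5*l + 2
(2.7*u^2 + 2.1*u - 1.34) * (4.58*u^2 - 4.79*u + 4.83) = 12.366*u^4 - 3.315*u^3 - 3.1552*u^2 + 16.5616*u - 6.4722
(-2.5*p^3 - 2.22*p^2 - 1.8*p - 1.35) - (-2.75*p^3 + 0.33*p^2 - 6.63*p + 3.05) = 0.25*p^3 - 2.55*p^2 + 4.83*p - 4.4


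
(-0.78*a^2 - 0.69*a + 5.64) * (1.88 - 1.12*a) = 0.8736*a^3 - 0.6936*a^2 - 7.614*a + 10.6032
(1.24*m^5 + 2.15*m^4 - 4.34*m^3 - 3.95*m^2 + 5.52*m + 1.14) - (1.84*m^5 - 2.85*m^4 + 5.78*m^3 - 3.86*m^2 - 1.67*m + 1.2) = -0.6*m^5 + 5.0*m^4 - 10.12*m^3 - 0.0900000000000003*m^2 + 7.19*m - 0.0600000000000001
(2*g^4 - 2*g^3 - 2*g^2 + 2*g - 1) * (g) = 2*g^5 - 2*g^4 - 2*g^3 + 2*g^2 - g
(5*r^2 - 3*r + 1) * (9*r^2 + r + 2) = 45*r^4 - 22*r^3 + 16*r^2 - 5*r + 2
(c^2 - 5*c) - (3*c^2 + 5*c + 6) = -2*c^2 - 10*c - 6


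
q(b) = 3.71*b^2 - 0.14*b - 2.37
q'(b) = 7.42*b - 0.14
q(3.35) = 38.80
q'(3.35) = 24.72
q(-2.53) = 21.73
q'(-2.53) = -18.91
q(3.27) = 36.84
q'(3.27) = 24.12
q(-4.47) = 72.38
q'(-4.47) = -33.31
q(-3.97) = 56.66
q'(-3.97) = -29.60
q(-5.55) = 112.68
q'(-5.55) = -41.32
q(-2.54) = 21.92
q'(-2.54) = -18.99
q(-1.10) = 2.27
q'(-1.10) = -8.30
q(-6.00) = 132.03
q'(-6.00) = -44.66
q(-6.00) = 132.03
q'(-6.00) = -44.66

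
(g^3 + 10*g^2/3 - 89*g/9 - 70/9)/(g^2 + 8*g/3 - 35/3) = g + 2/3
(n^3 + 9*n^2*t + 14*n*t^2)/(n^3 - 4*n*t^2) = (-n - 7*t)/(-n + 2*t)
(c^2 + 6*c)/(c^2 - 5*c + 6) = c*(c + 6)/(c^2 - 5*c + 6)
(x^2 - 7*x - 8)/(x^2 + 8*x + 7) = (x - 8)/(x + 7)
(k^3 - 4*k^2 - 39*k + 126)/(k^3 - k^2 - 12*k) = (-k^3 + 4*k^2 + 39*k - 126)/(k*(-k^2 + k + 12))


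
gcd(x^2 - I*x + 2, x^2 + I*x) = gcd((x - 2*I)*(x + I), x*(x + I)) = x + I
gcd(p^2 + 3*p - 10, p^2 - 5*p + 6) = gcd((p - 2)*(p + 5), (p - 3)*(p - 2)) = p - 2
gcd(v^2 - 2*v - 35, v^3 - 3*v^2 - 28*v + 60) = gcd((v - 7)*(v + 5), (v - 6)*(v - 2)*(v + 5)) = v + 5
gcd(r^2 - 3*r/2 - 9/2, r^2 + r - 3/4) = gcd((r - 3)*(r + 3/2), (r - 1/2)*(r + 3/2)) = r + 3/2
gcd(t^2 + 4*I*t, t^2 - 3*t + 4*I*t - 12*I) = t + 4*I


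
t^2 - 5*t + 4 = (t - 4)*(t - 1)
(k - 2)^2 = k^2 - 4*k + 4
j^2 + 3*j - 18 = (j - 3)*(j + 6)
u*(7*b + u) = 7*b*u + u^2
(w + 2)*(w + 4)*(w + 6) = w^3 + 12*w^2 + 44*w + 48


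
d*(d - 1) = d^2 - d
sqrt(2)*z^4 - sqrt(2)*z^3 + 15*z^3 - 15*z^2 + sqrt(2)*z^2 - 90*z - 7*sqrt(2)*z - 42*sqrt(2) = (z - 3)*(z + 2)*(z + 7*sqrt(2))*(sqrt(2)*z + 1)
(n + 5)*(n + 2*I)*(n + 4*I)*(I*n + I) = I*n^4 - 6*n^3 + 6*I*n^3 - 36*n^2 - 3*I*n^2 - 30*n - 48*I*n - 40*I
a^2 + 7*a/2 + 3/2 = (a + 1/2)*(a + 3)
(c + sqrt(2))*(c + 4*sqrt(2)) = c^2 + 5*sqrt(2)*c + 8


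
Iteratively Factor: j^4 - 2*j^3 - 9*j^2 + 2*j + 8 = (j + 2)*(j^3 - 4*j^2 - j + 4) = (j - 1)*(j + 2)*(j^2 - 3*j - 4) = (j - 4)*(j - 1)*(j + 2)*(j + 1)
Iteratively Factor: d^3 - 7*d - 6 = (d + 2)*(d^2 - 2*d - 3) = (d - 3)*(d + 2)*(d + 1)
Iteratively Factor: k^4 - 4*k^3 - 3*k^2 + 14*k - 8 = (k - 1)*(k^3 - 3*k^2 - 6*k + 8) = (k - 1)*(k + 2)*(k^2 - 5*k + 4) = (k - 4)*(k - 1)*(k + 2)*(k - 1)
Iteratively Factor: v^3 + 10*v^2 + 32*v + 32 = (v + 2)*(v^2 + 8*v + 16) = (v + 2)*(v + 4)*(v + 4)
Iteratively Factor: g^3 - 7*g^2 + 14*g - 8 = (g - 2)*(g^2 - 5*g + 4) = (g - 4)*(g - 2)*(g - 1)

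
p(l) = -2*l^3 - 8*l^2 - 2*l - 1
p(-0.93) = -4.45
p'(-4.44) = -49.24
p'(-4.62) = -56.15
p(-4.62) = 34.71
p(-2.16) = -13.85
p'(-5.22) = -81.97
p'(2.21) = -66.66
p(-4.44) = 25.23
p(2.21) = -66.08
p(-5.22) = 75.93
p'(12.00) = -1058.00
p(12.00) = -4633.00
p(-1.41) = -8.48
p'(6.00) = -314.00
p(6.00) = -733.00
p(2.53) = -89.66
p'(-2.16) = 4.57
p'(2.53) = -80.89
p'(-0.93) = 7.69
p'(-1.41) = 8.63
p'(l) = -6*l^2 - 16*l - 2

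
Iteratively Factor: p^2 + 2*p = (p)*(p + 2)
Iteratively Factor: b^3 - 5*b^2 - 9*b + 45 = (b - 5)*(b^2 - 9) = (b - 5)*(b - 3)*(b + 3)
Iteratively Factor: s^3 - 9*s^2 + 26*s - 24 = (s - 3)*(s^2 - 6*s + 8) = (s - 4)*(s - 3)*(s - 2)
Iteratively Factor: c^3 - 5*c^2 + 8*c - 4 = (c - 1)*(c^2 - 4*c + 4) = (c - 2)*(c - 1)*(c - 2)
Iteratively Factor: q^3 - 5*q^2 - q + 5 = (q - 1)*(q^2 - 4*q - 5) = (q - 1)*(q + 1)*(q - 5)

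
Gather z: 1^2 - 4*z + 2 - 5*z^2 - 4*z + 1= -5*z^2 - 8*z + 4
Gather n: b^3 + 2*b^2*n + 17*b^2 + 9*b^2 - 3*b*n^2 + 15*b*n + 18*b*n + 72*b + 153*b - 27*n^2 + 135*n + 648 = b^3 + 26*b^2 + 225*b + n^2*(-3*b - 27) + n*(2*b^2 + 33*b + 135) + 648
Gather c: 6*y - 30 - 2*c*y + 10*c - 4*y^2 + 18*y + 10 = c*(10 - 2*y) - 4*y^2 + 24*y - 20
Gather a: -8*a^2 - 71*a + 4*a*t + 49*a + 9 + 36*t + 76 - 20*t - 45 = -8*a^2 + a*(4*t - 22) + 16*t + 40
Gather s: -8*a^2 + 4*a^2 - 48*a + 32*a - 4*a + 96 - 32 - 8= -4*a^2 - 20*a + 56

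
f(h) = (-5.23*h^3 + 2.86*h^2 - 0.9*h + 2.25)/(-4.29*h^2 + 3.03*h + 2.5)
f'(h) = (8.58*h - 3.03)*(-5.23*h^3 + 2.86*h^2 - 0.9*h + 2.25)/(-4.29*h^2 + 3.03*h + 2.5)^2 + (-15.69*h^2 + 5.72*h - 0.9)/(-4.29*h^2 + 3.03*h + 2.5) = (22.4367*h^4 - 31.6938*h^3 - 34.4202*h^2 + 33.605*h - 9.0675)/(18.4041*h^4 - 25.9974*h^3 - 12.2691*h^2 + 15.15*h + 6.25)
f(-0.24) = 1.77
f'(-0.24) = -7.99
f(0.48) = 0.64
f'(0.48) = -0.36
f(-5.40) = -6.58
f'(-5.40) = 1.18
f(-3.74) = -4.64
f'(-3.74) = 1.15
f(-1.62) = -2.45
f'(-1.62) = 0.73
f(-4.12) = -5.08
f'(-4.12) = 1.16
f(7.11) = 9.02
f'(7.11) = 1.20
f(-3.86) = -4.78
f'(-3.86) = 1.15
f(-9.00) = -10.89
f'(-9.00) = 1.21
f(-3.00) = -3.80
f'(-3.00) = 1.10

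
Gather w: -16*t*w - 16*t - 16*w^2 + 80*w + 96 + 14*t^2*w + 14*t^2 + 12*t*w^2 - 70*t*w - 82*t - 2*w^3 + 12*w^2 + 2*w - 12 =14*t^2 - 98*t - 2*w^3 + w^2*(12*t - 4) + w*(14*t^2 - 86*t + 82) + 84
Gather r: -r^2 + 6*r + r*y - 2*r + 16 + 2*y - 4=-r^2 + r*(y + 4) + 2*y + 12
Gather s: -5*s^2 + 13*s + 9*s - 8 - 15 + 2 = -5*s^2 + 22*s - 21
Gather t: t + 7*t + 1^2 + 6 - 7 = 8*t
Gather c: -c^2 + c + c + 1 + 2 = -c^2 + 2*c + 3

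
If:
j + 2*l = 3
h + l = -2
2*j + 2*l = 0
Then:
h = -5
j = -3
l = 3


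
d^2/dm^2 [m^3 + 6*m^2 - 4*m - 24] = 6*m + 12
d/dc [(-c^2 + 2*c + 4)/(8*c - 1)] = 2*(-4*c^2 + c - 17)/(64*c^2 - 16*c + 1)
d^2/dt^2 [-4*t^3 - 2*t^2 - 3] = -24*t - 4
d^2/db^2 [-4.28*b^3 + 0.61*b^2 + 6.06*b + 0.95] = 1.22 - 25.68*b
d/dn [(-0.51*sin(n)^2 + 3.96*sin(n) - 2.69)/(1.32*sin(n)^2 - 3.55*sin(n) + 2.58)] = (-3.4167*sin(n)^2 + 4.47*sin(n) + 0.667300000000001)*cos(n)/(1.7424*sin(n)^4 - 9.372*sin(n)^3 + 19.4137*sin(n)^2 - 18.318*sin(n) + 6.6564)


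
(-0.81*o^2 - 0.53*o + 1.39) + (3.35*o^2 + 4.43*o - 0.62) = 2.54*o^2 + 3.9*o + 0.77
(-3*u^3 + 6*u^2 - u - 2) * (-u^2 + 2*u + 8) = 3*u^5 - 12*u^4 - 11*u^3 + 48*u^2 - 12*u - 16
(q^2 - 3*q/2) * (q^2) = q^4 - 3*q^3/2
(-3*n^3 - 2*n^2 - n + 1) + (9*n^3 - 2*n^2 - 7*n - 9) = 6*n^3 - 4*n^2 - 8*n - 8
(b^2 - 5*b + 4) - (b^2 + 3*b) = 4 - 8*b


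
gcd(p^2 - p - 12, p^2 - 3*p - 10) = 1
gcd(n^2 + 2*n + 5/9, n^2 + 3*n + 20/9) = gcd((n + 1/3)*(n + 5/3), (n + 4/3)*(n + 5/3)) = n + 5/3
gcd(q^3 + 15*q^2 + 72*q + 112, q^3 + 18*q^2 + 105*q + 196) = q^2 + 11*q + 28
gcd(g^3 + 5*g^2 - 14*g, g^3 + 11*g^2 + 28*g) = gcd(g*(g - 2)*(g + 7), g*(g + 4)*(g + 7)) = g^2 + 7*g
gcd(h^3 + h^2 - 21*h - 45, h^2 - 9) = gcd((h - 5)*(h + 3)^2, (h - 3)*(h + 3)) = h + 3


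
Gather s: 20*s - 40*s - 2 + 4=2 - 20*s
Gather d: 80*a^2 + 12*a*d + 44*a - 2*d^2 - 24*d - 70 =80*a^2 + 44*a - 2*d^2 + d*(12*a - 24) - 70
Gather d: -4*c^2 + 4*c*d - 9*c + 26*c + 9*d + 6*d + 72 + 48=-4*c^2 + 17*c + d*(4*c + 15) + 120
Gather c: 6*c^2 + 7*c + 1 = 6*c^2 + 7*c + 1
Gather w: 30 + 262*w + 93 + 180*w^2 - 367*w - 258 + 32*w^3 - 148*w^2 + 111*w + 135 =32*w^3 + 32*w^2 + 6*w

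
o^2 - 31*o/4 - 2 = (o - 8)*(o + 1/4)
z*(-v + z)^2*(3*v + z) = 3*v^3*z - 5*v^2*z^2 + v*z^3 + z^4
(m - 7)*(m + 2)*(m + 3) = m^3 - 2*m^2 - 29*m - 42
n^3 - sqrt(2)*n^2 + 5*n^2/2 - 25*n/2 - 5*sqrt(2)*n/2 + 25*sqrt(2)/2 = (n - 5/2)*(n + 5)*(n - sqrt(2))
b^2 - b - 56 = (b - 8)*(b + 7)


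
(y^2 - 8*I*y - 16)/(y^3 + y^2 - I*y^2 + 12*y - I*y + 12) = (y - 4*I)/(y^2 + y*(1 + 3*I) + 3*I)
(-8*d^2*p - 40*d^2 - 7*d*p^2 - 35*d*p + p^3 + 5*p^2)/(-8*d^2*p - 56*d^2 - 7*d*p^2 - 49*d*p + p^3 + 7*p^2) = (p + 5)/(p + 7)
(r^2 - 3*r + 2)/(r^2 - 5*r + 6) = (r - 1)/(r - 3)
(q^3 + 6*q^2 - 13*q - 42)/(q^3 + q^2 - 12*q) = (q^2 + 9*q + 14)/(q*(q + 4))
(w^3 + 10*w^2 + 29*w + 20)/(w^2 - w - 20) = (w^2 + 6*w + 5)/(w - 5)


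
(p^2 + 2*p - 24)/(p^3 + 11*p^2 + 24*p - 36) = (p - 4)/(p^2 + 5*p - 6)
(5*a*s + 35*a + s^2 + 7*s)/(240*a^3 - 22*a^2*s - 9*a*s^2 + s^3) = (s + 7)/(48*a^2 - 14*a*s + s^2)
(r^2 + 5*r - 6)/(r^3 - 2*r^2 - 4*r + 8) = (r^2 + 5*r - 6)/(r^3 - 2*r^2 - 4*r + 8)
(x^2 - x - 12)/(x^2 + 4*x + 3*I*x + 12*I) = (x^2 - x - 12)/(x^2 + x*(4 + 3*I) + 12*I)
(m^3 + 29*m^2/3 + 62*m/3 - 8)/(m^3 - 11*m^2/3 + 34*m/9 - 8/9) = 3*(m^2 + 10*m + 24)/(3*m^2 - 10*m + 8)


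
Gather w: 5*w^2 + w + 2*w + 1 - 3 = 5*w^2 + 3*w - 2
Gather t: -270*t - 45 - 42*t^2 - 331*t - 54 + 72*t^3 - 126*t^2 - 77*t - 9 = 72*t^3 - 168*t^2 - 678*t - 108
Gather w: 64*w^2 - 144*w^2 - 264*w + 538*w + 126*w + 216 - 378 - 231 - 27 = -80*w^2 + 400*w - 420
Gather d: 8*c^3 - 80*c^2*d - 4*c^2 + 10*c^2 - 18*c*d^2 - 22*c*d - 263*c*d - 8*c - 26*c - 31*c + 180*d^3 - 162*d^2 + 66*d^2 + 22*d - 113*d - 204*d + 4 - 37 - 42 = 8*c^3 + 6*c^2 - 65*c + 180*d^3 + d^2*(-18*c - 96) + d*(-80*c^2 - 285*c - 295) - 75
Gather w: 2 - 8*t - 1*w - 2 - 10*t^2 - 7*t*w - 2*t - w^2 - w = -10*t^2 - 10*t - w^2 + w*(-7*t - 2)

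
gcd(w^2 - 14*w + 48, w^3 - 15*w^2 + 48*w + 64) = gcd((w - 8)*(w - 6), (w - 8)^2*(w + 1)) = w - 8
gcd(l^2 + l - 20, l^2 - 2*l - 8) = l - 4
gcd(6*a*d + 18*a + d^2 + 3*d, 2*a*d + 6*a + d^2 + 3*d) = d + 3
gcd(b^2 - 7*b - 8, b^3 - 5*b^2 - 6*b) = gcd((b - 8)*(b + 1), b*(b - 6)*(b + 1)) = b + 1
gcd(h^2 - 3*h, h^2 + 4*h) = h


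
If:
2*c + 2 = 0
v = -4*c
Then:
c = -1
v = 4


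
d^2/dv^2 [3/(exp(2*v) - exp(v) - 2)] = 3*((1 - 4*exp(v))*(-exp(2*v) + exp(v) + 2) - 2*(2*exp(v) - 1)^2*exp(v))*exp(v)/(-exp(2*v) + exp(v) + 2)^3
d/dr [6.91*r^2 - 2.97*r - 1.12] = 13.82*r - 2.97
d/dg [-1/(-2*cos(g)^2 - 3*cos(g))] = (4*cos(g) + 3)*sin(g)/((2*cos(g) + 3)^2*cos(g)^2)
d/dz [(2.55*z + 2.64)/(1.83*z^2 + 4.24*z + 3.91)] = (4.6665*z^2 + 10.812*z - (2.55*z + 2.64)*(3.66*z + 4.24) + 9.9705)/(1.83*z^2 + 4.24*z + 3.91)^2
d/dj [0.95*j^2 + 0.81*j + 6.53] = 1.9*j + 0.81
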